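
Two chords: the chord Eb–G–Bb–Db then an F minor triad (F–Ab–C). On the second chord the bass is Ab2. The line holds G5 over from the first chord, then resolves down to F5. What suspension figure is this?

7–6 suspension.

At the second chord the bass is Ab2. The suspended G5 lies a seventh above the bass; after resolving down by step to F5, the interval above the bass becomes a sixth.
Suspension figures are named by those two intervals: 7–6.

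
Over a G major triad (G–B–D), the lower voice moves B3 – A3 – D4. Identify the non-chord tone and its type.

The harmony at that moment is G major triad (G, B, D); A3 is not a chord tone.
It is approached by step down from B3 and left by leap up to D4.
Step in, leap out — an escape tone.

A3 is an escape tone.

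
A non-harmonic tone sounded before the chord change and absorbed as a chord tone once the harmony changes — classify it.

Anticipation.

Approach: ahead of the chord change (typically by step), so it is dissonant against the current harmony. Departure: none — the same pitch is restated or held and is a chord tone of the new harmony.
Dissonant first, consonant once the harmony catches up: the note simply arrives early — an anticipation. (The reverse timing, consonant first and dissonant after the change, would be a suspension or retardation.)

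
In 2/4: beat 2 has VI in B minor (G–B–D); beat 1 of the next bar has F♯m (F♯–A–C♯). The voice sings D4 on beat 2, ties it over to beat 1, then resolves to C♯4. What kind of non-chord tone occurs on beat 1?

The harmony at that moment is F♯ minor triad (F♯, A, C♯); D4 is not a chord tone.
It is held over (the same pitch as the preceding D4) and left by step down to C♯4.
Held over from the previous chord and resolving down by step — a suspension.

Suspension.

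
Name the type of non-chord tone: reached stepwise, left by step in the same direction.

Approach: by step. Departure: by step, continuing in the same direction.
Stepwise on both sides with no change of direction means the note fills in the space between two different chord tones — a passing tone. (Had it turned back to its starting note it would be a neighbor tone instead.)

Passing tone.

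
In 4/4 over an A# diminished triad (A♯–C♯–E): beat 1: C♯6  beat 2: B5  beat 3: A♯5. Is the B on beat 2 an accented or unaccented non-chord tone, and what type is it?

The harmony at that moment is A♯ diminished triad (A♯, C♯, E); B5 is not a chord tone.
It is approached by step down from C♯6 and left by step down to A♯5.
Step in, step out in the same direction — a passing tone.
It falls on a weak beat, so it is unaccented.

Unaccented passing tone.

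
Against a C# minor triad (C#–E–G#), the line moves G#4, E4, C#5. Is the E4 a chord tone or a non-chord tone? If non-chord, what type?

Chord tone (the third of C# minor triad).

C# minor triad contains C#, E, G#; E is the third, so it is a chord tone.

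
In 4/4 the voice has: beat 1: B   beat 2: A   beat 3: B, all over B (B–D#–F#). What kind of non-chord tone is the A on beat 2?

Lower neighbor tone.

The harmony at that moment is B major triad (B, D#, F#); A is not a chord tone.
It is approached by step down from B and left by step up to B.
Step away and step back to the same note — a neighbor tone (lower neighbor).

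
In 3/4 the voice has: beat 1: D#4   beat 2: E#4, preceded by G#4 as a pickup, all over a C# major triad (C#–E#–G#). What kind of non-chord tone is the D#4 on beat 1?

The harmony at that moment is C# major triad (C#, E#, G#); D#4 is not a chord tone.
It is approached by leap down from G#4 and left by step up to E#4.
Leap in, step out, metrically accented — an appoggiatura.

Appoggiatura.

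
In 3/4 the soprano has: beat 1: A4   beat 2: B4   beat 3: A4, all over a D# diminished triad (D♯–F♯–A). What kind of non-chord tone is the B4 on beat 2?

Upper neighbor tone.

The harmony at that moment is D♯ diminished triad (D♯, F♯, A); B4 is not a chord tone.
It is approached by step up from A4 and left by step down to A4.
Step away and step back to the same note — a neighbor tone (upper neighbor).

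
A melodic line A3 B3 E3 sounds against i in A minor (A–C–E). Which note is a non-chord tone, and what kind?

The harmony at that moment is A minor triad (A, C, E); B3 is not a chord tone.
It is approached by step up from A3 and left by leap down to E3.
Step in, leap out — an escape tone.

B3 is an escape tone.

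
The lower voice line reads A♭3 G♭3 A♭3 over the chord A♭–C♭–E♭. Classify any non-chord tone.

The harmony at that moment is A♭ minor triad (A♭, C♭, E♭); G♭3 is not a chord tone.
It is approached by step down from A♭3 and left by step up to A♭3.
Step away and step back to the same note — a neighbor tone (lower neighbor).

G♭3 is a neighbor tone.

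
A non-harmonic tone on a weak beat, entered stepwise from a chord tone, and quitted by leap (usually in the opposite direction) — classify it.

Approach: by step. Departure: by leap. Metric position: weak.
Step in, leap out, from a weak position — an escape tone (échappée). (It is the mirror image of the appoggiatura, which leaps in and steps out on a strong beat.)

Escape tone.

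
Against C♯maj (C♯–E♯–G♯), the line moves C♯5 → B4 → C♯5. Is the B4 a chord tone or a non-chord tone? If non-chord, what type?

The harmony at that moment is C♯ major triad (C♯, E♯, G♯); B4 is not a chord tone.
It is approached by step down from C♯5 and left by step up to C♯5.
Step away and step back to the same note — a neighbor tone (lower neighbor).

Non-chord tone — a neighbor tone.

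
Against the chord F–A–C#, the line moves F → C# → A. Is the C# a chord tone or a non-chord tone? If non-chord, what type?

F augmented triad contains F, A, C#; C# is the fifth, so it is a chord tone.

Chord tone (the fifth of F augmented triad).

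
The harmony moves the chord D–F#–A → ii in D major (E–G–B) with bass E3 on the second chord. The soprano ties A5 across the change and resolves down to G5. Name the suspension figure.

At the second chord the bass is E3. The suspended A5 lies a fourth above the bass; after resolving down by step to G5, the interval above the bass becomes a third.
Suspension figures are named by those two intervals: 4–3.

4–3 suspension.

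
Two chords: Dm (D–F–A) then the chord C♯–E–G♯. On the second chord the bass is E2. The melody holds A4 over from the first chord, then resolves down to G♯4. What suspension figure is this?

4–3 suspension.

At the second chord the bass is E2. The suspended A4 lies a fourth above the bass; after resolving down by step to G♯4, the interval above the bass becomes a third.
Suspension figures are named by those two intervals: 4–3.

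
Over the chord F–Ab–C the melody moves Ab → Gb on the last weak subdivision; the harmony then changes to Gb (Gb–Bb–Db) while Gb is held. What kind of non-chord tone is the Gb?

The harmony at that moment is F minor triad (F, Ab, C); Gb is not a chord tone.
It is approached by step down from Ab and then sustained as the same pitch into the next harmony.
Arriving early and becoming a chord tone when the harmony changes — an anticipation.

Gb is an anticipation.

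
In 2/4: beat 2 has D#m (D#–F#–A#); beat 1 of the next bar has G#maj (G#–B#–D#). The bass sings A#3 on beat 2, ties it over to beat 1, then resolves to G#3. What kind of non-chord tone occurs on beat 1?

The harmony at that moment is G# major triad (G#, B#, D#); A#3 is not a chord tone.
It is held over (the same pitch as the preceding A#3) and left by step down to G#3.
Held over from the previous chord and resolving down by step — a suspension.

Suspension.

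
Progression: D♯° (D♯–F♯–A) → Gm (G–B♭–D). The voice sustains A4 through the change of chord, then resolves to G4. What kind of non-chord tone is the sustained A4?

The harmony at that moment is G minor triad (G, B♭, D); A4 is not a chord tone.
It is held over (the same pitch as the preceding A4) and left by step down to G4.
Held over from the previous chord and resolving down by step — a suspension.

A4 is a suspension.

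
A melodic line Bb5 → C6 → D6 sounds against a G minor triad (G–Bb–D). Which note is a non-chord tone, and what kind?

The harmony at that moment is G minor triad (G, Bb, D); C6 is not a chord tone.
It is approached by step up from Bb5 and left by step up to D6.
Step in, step out in the same direction — a passing tone.

C6 is a passing tone.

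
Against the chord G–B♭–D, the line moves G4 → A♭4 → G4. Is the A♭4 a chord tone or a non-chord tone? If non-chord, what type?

The harmony at that moment is G minor triad (G, B♭, D); A♭4 is not a chord tone.
It is approached by step up from G4 and left by step down to G4.
Step away and step back to the same note — a neighbor tone (upper neighbor).

Non-chord tone — a neighbor tone.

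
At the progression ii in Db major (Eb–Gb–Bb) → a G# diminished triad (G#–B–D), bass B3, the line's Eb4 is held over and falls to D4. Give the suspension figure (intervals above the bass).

At the second chord the bass is B3. The suspended Eb4 lies a fourth above the bass; after resolving down by step to D4, the interval above the bass becomes a third.
Suspension figures are named by those two intervals: 4–3.

4–3 suspension.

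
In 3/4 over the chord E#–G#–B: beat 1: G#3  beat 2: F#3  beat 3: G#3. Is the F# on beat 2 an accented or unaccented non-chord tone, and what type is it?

The harmony at that moment is E# diminished triad (E#, G#, B); F#3 is not a chord tone.
It is approached by step down from G#3 and left by step up to G#3.
Step away and step back to the same note — a neighbor tone (lower neighbor).
It falls on a weak beat, so it is unaccented.

Unaccented neighbor tone.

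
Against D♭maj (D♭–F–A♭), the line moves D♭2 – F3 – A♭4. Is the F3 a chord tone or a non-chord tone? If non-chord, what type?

Db major triad contains D♭, F, A♭; F is the third, so it is a chord tone.

Chord tone (the third of Db major triad).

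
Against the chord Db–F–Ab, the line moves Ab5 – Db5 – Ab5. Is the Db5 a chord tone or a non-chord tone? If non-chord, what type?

Chord tone (the root of Db major triad).

Db major triad contains Db, F, Ab; Db is the root, so it is a chord tone.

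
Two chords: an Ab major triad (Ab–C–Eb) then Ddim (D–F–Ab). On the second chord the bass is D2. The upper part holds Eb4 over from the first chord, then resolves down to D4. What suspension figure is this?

At the second chord the bass is D2. The suspended Eb4 lies a ninth above the bass; after resolving down by step to D4, the interval above the bass becomes an octave.
Suspension figures are named by those two intervals: 9–8.

9–8 suspension.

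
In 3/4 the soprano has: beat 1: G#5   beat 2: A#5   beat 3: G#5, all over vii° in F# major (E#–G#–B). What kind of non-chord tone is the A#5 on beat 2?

Upper neighbor tone.

The harmony at that moment is E# diminished triad (E#, G#, B); A#5 is not a chord tone.
It is approached by step up from G#5 and left by step down to G#5.
Step away and step back to the same note — a neighbor tone (upper neighbor).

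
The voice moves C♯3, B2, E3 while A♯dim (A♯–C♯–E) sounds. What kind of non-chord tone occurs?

B2 is an escape tone.

The harmony at that moment is A♯ diminished triad (A♯, C♯, E); B2 is not a chord tone.
It is approached by step down from C♯3 and left by leap up to E3.
Step in, leap out — an escape tone.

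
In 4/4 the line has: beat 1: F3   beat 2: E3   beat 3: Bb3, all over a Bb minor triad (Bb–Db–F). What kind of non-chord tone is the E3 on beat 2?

The harmony at that moment is Bb minor triad (Bb, Db, F); E3 is not a chord tone.
It is approached by step down from F3 and left by leap up to Bb3.
Step in, leap out, on a weak beat — an escape tone.

Escape tone.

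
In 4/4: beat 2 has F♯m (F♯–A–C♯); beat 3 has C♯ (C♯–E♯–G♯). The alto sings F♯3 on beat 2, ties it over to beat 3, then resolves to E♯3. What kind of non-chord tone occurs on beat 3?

Suspension.

The harmony at that moment is C♯ major triad (C♯, E♯, G♯); F♯3 is not a chord tone.
It is held over (the same pitch as the preceding F♯3) and left by step down to E♯3.
Held over from the previous chord and resolving down by step — a suspension.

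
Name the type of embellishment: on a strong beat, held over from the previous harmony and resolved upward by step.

Approach: by preparation — the pitch is first a chord tone, then held (tied or repeated) while the harmony changes under it. Departure: up by step. Metric position: strong.
A prepared dissonance that resolves upward by step — a retardation. (The same figure resolving downward would be a suspension.)

Retardation.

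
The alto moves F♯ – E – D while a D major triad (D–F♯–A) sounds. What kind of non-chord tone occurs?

The harmony at that moment is D major triad (D, F♯, A); E is not a chord tone.
It is approached by step down from F♯ and left by step down to D.
Step in, step out in the same direction — a passing tone.

E is a passing tone.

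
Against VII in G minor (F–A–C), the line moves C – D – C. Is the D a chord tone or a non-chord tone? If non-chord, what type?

The harmony at that moment is F major triad (F, A, C); D is not a chord tone.
It is approached by step up from C and left by step down to C.
Step away and step back to the same note — a neighbor tone (upper neighbor).

Non-chord tone — a neighbor tone.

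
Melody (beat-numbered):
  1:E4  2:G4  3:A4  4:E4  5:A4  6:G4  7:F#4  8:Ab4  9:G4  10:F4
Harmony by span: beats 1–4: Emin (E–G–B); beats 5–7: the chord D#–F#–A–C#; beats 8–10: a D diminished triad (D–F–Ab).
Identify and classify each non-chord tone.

The harmony at that moment is E minor triad (E, G, B); A4 is not a chord tone.
It is approached by step up from G4 and left by leap down to E4.
Step in, leap out — an escape tone.
The harmony at that moment is D# half-diminished seventh chord (D#, F#, A, C#); G4 is not a chord tone.
It is approached by step down from A4 and left by step down to F#4.
Step in, step out in the same direction — a passing tone.
The harmony at that moment is D diminished triad (D, F, Ab); G4 is not a chord tone.
It is approached by step down from Ab4 and left by step down to F4.
Step in, step out in the same direction — a passing tone.

A4 (beat 3) — escape tone; G4 (beat 6) — passing tone; G4 (beat 9) — passing tone.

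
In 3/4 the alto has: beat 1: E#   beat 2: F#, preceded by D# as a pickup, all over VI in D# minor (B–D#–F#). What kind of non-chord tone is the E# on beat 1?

The harmony at that moment is B major triad (B, D#, F#); E# is not a chord tone.
It is approached by step up from D# and left by step up to F#.
Step in, step out in the same direction — a passing tone.

Passing tone.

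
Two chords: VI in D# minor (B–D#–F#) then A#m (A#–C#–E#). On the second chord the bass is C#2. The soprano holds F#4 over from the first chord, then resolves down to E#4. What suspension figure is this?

4–3 suspension.

At the second chord the bass is C#2. The suspended F#4 lies a fourth above the bass; after resolving down by step to E#4, the interval above the bass becomes a third.
Suspension figures are named by those two intervals: 4–3.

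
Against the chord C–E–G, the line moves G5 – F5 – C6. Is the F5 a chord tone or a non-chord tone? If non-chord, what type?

Non-chord tone — an escape tone.

The harmony at that moment is C major triad (C, E, G); F5 is not a chord tone.
It is approached by step down from G5 and left by leap up to C6.
Step in, leap out — an escape tone.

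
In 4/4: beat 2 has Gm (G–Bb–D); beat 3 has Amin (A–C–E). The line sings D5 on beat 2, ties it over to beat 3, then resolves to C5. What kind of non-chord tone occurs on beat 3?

Suspension.

The harmony at that moment is A minor triad (A, C, E); D5 is not a chord tone.
It is held over (the same pitch as the preceding D5) and left by step down to C5.
Held over from the previous chord and resolving down by step — a suspension.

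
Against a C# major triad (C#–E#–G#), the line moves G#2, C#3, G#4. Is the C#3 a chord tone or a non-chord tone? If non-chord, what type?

C# major triad contains C#, E#, G#; C# is the root, so it is a chord tone.

Chord tone (the root of C# major triad).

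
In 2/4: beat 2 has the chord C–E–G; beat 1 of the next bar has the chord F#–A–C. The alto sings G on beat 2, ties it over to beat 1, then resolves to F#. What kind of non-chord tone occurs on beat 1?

The harmony at that moment is F# diminished triad (F#, A, C); G is not a chord tone.
It is held over (the same pitch as the preceding G) and left by step down to F#.
Held over from the previous chord and resolving down by step — a suspension.

Suspension.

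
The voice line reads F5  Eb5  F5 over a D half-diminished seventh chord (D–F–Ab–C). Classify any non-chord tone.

The harmony at that moment is D half-diminished seventh chord (D, F, Ab, C); Eb5 is not a chord tone.
It is approached by step down from F5 and left by step up to F5.
Step away and step back to the same note — a neighbor tone (lower neighbor).

Eb5 is a neighbor tone.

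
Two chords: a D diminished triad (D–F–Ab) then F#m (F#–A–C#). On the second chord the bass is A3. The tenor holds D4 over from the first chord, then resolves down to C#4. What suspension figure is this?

At the second chord the bass is A3. The suspended D4 lies a fourth above the bass; after resolving down by step to C#4, the interval above the bass becomes a third.
Suspension figures are named by those two intervals: 4–3.

4–3 suspension.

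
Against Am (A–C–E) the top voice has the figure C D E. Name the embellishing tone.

D is a passing tone.

The harmony at that moment is A minor triad (A, C, E); D is not a chord tone.
It is approached by step up from C and left by step up to E.
Step in, step out in the same direction — a passing tone.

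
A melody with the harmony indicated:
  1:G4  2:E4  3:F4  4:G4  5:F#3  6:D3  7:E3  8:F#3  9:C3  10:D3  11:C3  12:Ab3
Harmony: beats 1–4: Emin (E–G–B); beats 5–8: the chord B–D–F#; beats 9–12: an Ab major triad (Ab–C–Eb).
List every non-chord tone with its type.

F4 (beat 3) — passing tone; E3 (beat 7) — passing tone; D3 (beat 10) — neighbor tone.

The harmony at that moment is E minor triad (E, G, B); F4 is not a chord tone.
It is approached by step up from E4 and left by step up to G4.
Step in, step out in the same direction — a passing tone.
The harmony at that moment is B minor triad (B, D, F#); E3 is not a chord tone.
It is approached by step up from D3 and left by step up to F#3.
Step in, step out in the same direction — a passing tone.
The harmony at that moment is Ab major triad (Ab, C, Eb); D3 is not a chord tone.
It is approached by step up from C3 and left by step down to C3.
Step away and step back to the same note — a neighbor tone (upper neighbor).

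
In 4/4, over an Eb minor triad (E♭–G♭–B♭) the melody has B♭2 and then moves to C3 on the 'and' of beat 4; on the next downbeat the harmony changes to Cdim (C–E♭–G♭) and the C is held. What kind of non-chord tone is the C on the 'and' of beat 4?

Anticipation.

The harmony at that moment is E♭ minor triad (E♭, G♭, B♭); C3 is not a chord tone.
It is approached by step up from B♭2 and then sustained as the same pitch into the next harmony.
Arriving early and becoming a chord tone when the harmony changes — an anticipation.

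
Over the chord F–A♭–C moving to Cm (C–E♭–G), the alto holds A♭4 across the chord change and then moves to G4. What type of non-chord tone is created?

The harmony at that moment is C minor triad (C, E♭, G); A♭4 is not a chord tone.
It is held over (the same pitch as the preceding A♭4) and left by step down to G4.
Held over from the previous chord and resolving down by step — a suspension.

A♭4 is a suspension.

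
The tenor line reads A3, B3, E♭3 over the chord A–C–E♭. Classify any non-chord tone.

The harmony at that moment is A diminished triad (A, C, E♭); B3 is not a chord tone.
It is approached by step up from A3 and left by leap down to E♭3.
Step in, leap out — an escape tone.

B3 is an escape tone.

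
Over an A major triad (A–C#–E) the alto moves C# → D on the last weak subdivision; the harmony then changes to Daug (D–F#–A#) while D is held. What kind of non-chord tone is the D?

D is an anticipation.

The harmony at that moment is A major triad (A, C#, E); D is not a chord tone.
It is approached by step up from C# and then sustained as the same pitch into the next harmony.
Arriving early and becoming a chord tone when the harmony changes — an anticipation.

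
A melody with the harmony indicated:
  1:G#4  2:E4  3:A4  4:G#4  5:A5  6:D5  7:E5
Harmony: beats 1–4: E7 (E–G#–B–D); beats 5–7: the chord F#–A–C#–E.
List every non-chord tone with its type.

The harmony at that moment is E dominant seventh chord (E, G#, B, D); A4 is not a chord tone.
It is approached by leap up from E4 and left by step down to G#4.
Leap in, step out — an appoggiatura.
The harmony at that moment is F# minor seventh chord (F#, A, C#, E); D5 is not a chord tone.
It is approached by leap down from A5 and left by step up to E5.
Leap in, step out — an appoggiatura.

A4 (beat 3) — appoggiatura; D5 (beat 6) — appoggiatura.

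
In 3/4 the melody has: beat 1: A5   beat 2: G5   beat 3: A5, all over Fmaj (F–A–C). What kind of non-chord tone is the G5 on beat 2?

The harmony at that moment is F major triad (F, A, C); G5 is not a chord tone.
It is approached by step down from A5 and left by step up to A5.
Step away and step back to the same note — a neighbor tone (lower neighbor).

Lower neighbor tone.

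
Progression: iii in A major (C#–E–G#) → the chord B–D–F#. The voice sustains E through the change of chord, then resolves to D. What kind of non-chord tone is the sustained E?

E is a suspension.

The harmony at that moment is B minor triad (B, D, F#); E is not a chord tone.
It is held over (the same pitch as the preceding E) and left by step down to D.
Held over from the previous chord and resolving down by step — a suspension.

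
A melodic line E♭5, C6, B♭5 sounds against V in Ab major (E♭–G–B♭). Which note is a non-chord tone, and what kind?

C6 is an appoggiatura.

The harmony at that moment is E♭ major triad (E♭, G, B♭); C6 is not a chord tone.
It is approached by leap up from E♭5 and left by step down to B♭5.
Leap in, step out — an appoggiatura.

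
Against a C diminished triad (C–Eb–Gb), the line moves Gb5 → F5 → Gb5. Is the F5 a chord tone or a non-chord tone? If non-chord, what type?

Non-chord tone — a neighbor tone.

The harmony at that moment is C diminished triad (C, Eb, Gb); F5 is not a chord tone.
It is approached by step down from Gb5 and left by step up to Gb5.
Step away and step back to the same note — a neighbor tone (lower neighbor).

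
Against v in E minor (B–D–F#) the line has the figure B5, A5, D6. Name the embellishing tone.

A5 is an escape tone.

The harmony at that moment is B minor triad (B, D, F#); A5 is not a chord tone.
It is approached by step down from B5 and left by leap up to D6.
Step in, leap out — an escape tone.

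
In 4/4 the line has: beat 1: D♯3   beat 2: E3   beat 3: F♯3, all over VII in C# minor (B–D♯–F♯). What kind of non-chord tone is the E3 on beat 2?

Passing tone.

The harmony at that moment is B major triad (B, D♯, F♯); E3 is not a chord tone.
It is approached by step up from D♯3 and left by step up to F♯3.
Step in, step out in the same direction — a passing tone.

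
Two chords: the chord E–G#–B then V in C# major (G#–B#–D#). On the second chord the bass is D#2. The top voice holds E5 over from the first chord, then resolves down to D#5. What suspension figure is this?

9–8 suspension.

At the second chord the bass is D#2. The suspended E5 lies a ninth above the bass; after resolving down by step to D#5, the interval above the bass becomes an octave.
Suspension figures are named by those two intervals: 9–8.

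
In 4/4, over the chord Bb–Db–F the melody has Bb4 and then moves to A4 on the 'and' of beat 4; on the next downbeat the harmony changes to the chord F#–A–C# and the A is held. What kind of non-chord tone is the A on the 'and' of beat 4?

Anticipation.

The harmony at that moment is Bb minor triad (Bb, Db, F); A4 is not a chord tone.
It is approached by step down from Bb4 and then sustained as the same pitch into the next harmony.
Arriving early and becoming a chord tone when the harmony changes — an anticipation.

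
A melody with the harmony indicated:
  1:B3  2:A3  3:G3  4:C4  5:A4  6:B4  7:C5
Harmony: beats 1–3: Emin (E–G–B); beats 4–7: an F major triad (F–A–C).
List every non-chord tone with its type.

A3 (beat 2) — passing tone; B4 (beat 6) — passing tone.

The harmony at that moment is E minor triad (E, G, B); A3 is not a chord tone.
It is approached by step down from B3 and left by step down to G3.
Step in, step out in the same direction — a passing tone.
The harmony at that moment is F major triad (F, A, C); B4 is not a chord tone.
It is approached by step up from A4 and left by step up to C5.
Step in, step out in the same direction — a passing tone.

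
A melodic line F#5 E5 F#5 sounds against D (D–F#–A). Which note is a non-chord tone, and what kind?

The harmony at that moment is D major triad (D, F#, A); E5 is not a chord tone.
It is approached by step down from F#5 and left by step up to F#5.
Step away and step back to the same note — a neighbor tone (lower neighbor).

E5 is a neighbor tone.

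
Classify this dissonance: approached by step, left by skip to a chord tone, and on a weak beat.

Approach: by step. Departure: by leap. Metric position: weak.
Step in, leap out, from a weak position — an escape tone (échappée). (It is the mirror image of the appoggiatura, which leaps in and steps out on a strong beat.)

Escape tone.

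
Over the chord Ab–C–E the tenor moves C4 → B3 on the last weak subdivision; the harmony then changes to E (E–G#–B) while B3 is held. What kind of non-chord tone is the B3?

The harmony at that moment is Ab augmented triad (Ab, C, E); B3 is not a chord tone.
It is approached by step down from C4 and then sustained as the same pitch into the next harmony.
Arriving early and becoming a chord tone when the harmony changes — an anticipation.

B3 is an anticipation.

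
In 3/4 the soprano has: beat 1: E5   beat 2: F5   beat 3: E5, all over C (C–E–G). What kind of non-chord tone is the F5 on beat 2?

The harmony at that moment is C major triad (C, E, G); F5 is not a chord tone.
It is approached by step up from E5 and left by step down to E5.
Step away and step back to the same note — a neighbor tone (upper neighbor).

Upper neighbor tone.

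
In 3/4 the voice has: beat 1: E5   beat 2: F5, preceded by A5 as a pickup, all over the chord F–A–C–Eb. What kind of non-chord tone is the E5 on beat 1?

The harmony at that moment is F dominant seventh chord (F, A, C, Eb); E5 is not a chord tone.
It is approached by leap down from A5 and left by step up to F5.
Leap in, step out, metrically accented — an appoggiatura.

Appoggiatura.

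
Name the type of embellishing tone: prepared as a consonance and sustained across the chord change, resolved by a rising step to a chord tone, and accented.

Approach: by preparation — the pitch is first a chord tone, then held (tied or repeated) while the harmony changes under it. Departure: up by step. Metric position: strong.
A prepared dissonance that resolves upward by step — a retardation. (The same figure resolving downward would be a suspension.)

Retardation.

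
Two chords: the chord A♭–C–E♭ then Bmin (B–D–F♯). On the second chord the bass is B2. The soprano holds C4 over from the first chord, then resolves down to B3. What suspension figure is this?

At the second chord the bass is B2. The suspended C4 lies a ninth above the bass; after resolving down by step to B3, the interval above the bass becomes an octave.
Suspension figures are named by those two intervals: 9–8.

9–8 suspension.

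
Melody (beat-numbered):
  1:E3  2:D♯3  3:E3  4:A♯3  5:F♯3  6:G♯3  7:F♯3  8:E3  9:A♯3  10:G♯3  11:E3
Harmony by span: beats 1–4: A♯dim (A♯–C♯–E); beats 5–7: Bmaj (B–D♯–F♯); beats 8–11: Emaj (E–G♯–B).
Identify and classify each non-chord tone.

D♯3 (beat 2) — neighbor tone; G♯3 (beat 6) — neighbor tone; A♯3 (beat 9) — appoggiatura.

The harmony at that moment is A♯ diminished triad (A♯, C♯, E); D♯3 is not a chord tone.
It is approached by step down from E3 and left by step up to E3.
Step away and step back to the same note — a neighbor tone (lower neighbor).
The harmony at that moment is B major triad (B, D♯, F♯); G♯3 is not a chord tone.
It is approached by step up from F♯3 and left by step down to F♯3.
Step away and step back to the same note — a neighbor tone (upper neighbor).
The harmony at that moment is E major triad (E, G♯, B); A♯3 is not a chord tone.
It is approached by leap up from E3 and left by step down to G♯3.
Leap in, step out — an appoggiatura.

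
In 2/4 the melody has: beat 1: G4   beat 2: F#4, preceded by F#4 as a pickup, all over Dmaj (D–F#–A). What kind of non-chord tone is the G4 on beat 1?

Upper neighbor tone.

The harmony at that moment is D major triad (D, F#, A); G4 is not a chord tone.
It is approached by step up from F#4 and left by step down to F#4.
Step away and step back to the same note — a neighbor tone (upper neighbor).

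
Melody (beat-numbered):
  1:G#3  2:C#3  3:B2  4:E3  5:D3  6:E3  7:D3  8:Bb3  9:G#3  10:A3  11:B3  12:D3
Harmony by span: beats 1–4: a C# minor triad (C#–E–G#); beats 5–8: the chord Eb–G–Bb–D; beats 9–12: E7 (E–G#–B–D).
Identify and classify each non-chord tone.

B2 (beat 3) — escape tone; E3 (beat 6) — neighbor tone; A3 (beat 10) — passing tone.

The harmony at that moment is C# minor triad (C#, E, G#); B2 is not a chord tone.
It is approached by step down from C#3 and left by leap up to E3.
Step in, leap out — an escape tone.
The harmony at that moment is Eb major seventh chord (Eb, G, Bb, D); E3 is not a chord tone.
It is approached by step up from D3 and left by step down to D3.
Step away and step back to the same note — a neighbor tone (upper neighbor).
The harmony at that moment is E dominant seventh chord (E, G#, B, D); A3 is not a chord tone.
It is approached by step up from G#3 and left by step up to B3.
Step in, step out in the same direction — a passing tone.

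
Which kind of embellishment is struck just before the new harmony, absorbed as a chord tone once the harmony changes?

Approach: ahead of the chord change (typically by step), so it is dissonant against the current harmony. Departure: none — the same pitch is restated or held and is a chord tone of the new harmony.
Dissonant first, consonant once the harmony catches up: the note simply arrives early — an anticipation. (The reverse timing, consonant first and dissonant after the change, would be a suspension or retardation.)

Anticipation.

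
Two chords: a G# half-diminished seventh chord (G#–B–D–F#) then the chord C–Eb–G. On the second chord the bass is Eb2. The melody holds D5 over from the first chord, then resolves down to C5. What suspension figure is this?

At the second chord the bass is Eb2. The suspended D5 lies a seventh above the bass; after resolving down by step to C5, the interval above the bass becomes a sixth.
Suspension figures are named by those two intervals: 7–6.

7–6 suspension.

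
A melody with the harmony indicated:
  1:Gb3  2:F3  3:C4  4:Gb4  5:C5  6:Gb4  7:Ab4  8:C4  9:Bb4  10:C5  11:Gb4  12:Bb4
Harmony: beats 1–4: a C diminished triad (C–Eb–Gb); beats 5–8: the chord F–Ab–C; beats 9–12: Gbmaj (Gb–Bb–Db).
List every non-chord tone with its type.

The harmony at that moment is C diminished triad (C, Eb, Gb); F3 is not a chord tone.
It is approached by step down from Gb3 and left by leap up to C4.
Step in, leap out — an escape tone.
The harmony at that moment is F minor triad (F, Ab, C); Gb4 is not a chord tone.
It is approached by leap down from C5 and left by step up to Ab4.
Leap in, step out — an appoggiatura.
The harmony at that moment is Gb major triad (Gb, Bb, Db); C5 is not a chord tone.
It is approached by step up from Bb4 and left by leap down to Gb4.
Step in, leap out — an escape tone.

F3 (beat 2) — escape tone; Gb4 (beat 6) — appoggiatura; C5 (beat 10) — escape tone.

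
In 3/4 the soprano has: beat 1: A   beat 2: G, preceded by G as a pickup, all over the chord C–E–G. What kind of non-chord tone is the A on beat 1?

The harmony at that moment is C major triad (C, E, G); A is not a chord tone.
It is approached by step up from G and left by step down to G.
Step away and step back to the same note — a neighbor tone (upper neighbor).

Upper neighbor tone.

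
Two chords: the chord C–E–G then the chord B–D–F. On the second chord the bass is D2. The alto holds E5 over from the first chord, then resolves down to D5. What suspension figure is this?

9–8 suspension.

At the second chord the bass is D2. The suspended E5 lies a ninth above the bass; after resolving down by step to D5, the interval above the bass becomes an octave.
Suspension figures are named by those two intervals: 9–8.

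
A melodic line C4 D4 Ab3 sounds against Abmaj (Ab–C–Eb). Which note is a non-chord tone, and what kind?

D4 is an escape tone.

The harmony at that moment is Ab major triad (Ab, C, Eb); D4 is not a chord tone.
It is approached by step up from C4 and left by leap down to Ab3.
Step in, leap out — an escape tone.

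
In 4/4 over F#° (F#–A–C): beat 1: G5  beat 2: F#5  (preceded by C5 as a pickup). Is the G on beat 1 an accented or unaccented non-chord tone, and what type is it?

The harmony at that moment is F# diminished triad (F#, A, C); G5 is not a chord tone.
It is approached by leap up from C5 and left by step down to F#5.
Leap in, step out — an appoggiatura.
It falls on the downbeat, so it is accented.

Accented appoggiatura.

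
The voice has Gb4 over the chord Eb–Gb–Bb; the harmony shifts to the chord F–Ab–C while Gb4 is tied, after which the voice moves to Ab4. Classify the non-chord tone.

The harmony at that moment is F minor triad (F, Ab, C); Gb4 is not a chord tone.
It is held over (the same pitch as the preceding Gb4) and left by step up to Ab4.
Held over from the previous chord and resolving up by step — a retardation.

Gb4 is a retardation.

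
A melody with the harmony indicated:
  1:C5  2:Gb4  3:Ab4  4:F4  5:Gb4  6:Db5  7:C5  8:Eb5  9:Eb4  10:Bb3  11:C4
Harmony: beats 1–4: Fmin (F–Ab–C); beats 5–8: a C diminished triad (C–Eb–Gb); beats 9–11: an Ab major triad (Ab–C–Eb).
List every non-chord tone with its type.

Gb4 (beat 2) — appoggiatura; Db5 (beat 6) — appoggiatura; Bb3 (beat 10) — appoggiatura.

The harmony at that moment is F minor triad (F, Ab, C); Gb4 is not a chord tone.
It is approached by leap down from C5 and left by step up to Ab4.
Leap in, step out — an appoggiatura.
The harmony at that moment is C diminished triad (C, Eb, Gb); Db5 is not a chord tone.
It is approached by leap up from Gb4 and left by step down to C5.
Leap in, step out — an appoggiatura.
The harmony at that moment is Ab major triad (Ab, C, Eb); Bb3 is not a chord tone.
It is approached by leap down from Eb4 and left by step up to C4.
Leap in, step out — an appoggiatura.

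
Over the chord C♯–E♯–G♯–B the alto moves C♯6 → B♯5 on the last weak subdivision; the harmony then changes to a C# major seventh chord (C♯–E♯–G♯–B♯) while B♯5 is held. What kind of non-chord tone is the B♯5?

B♯5 is an anticipation.

The harmony at that moment is C♯ dominant seventh chord (C♯, E♯, G♯, B); B♯5 is not a chord tone.
It is approached by step down from C♯6 and then sustained as the same pitch into the next harmony.
Arriving early and becoming a chord tone when the harmony changes — an anticipation.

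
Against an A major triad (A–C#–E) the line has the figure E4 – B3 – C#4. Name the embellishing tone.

B3 is an appoggiatura.

The harmony at that moment is A major triad (A, C#, E); B3 is not a chord tone.
It is approached by leap down from E4 and left by step up to C#4.
Leap in, step out — an appoggiatura.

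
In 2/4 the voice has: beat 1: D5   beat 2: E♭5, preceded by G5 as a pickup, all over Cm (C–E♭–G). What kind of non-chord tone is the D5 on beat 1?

Appoggiatura.

The harmony at that moment is C minor triad (C, E♭, G); D5 is not a chord tone.
It is approached by leap down from G5 and left by step up to E♭5.
Leap in, step out, metrically accented — an appoggiatura.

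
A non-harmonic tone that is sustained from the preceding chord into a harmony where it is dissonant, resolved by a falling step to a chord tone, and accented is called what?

Approach: by preparation — the pitch is first a chord tone, then held (tied or repeated) while the harmony changes under it. Departure: down by step. Metric position: strong.
A prepared dissonance that resolves downward by step — a suspension. (The same figure resolving upward would be a retardation.)

Suspension.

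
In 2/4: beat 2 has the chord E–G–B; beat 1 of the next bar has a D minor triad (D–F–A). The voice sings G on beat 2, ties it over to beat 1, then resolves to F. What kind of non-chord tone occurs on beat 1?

The harmony at that moment is D minor triad (D, F, A); G is not a chord tone.
It is held over (the same pitch as the preceding G) and left by step down to F.
Held over from the previous chord and resolving down by step — a suspension.

Suspension.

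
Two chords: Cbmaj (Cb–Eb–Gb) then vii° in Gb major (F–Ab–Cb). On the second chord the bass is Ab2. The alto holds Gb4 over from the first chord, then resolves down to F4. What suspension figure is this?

At the second chord the bass is Ab2. The suspended Gb4 lies a seventh above the bass; after resolving down by step to F4, the interval above the bass becomes a sixth.
Suspension figures are named by those two intervals: 7–6.

7–6 suspension.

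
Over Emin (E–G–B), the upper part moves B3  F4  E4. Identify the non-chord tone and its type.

F4 is an appoggiatura.

The harmony at that moment is E minor triad (E, G, B); F4 is not a chord tone.
It is approached by leap up from B3 and left by step down to E4.
Leap in, step out — an appoggiatura.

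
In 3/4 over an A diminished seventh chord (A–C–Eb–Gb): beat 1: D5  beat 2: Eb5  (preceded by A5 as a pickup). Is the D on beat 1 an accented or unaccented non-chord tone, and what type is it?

The harmony at that moment is A diminished seventh chord (A, C, Eb, Gb); D5 is not a chord tone.
It is approached by leap down from A5 and left by step up to Eb5.
Leap in, step out — an appoggiatura.
It falls on the downbeat, so it is accented.

Accented appoggiatura.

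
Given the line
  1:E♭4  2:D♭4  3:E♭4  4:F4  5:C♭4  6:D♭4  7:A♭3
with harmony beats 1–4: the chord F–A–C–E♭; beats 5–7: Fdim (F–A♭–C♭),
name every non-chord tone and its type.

The harmony at that moment is F dominant seventh chord (F, A, C, E♭); D♭4 is not a chord tone.
It is approached by step down from E♭4 and left by step up to E♭4.
Step away and step back to the same note — a neighbor tone (lower neighbor).
The harmony at that moment is F diminished triad (F, A♭, C♭); D♭4 is not a chord tone.
It is approached by step up from C♭4 and left by leap down to A♭3.
Step in, leap out — an escape tone.

D♭4 (beat 2) — neighbor tone; D♭4 (beat 6) — escape tone.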